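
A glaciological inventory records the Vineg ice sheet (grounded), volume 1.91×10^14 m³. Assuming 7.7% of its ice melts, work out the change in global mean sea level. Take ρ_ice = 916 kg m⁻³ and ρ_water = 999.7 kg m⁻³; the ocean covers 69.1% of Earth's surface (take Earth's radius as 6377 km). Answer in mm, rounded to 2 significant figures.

Vineg: 0.077 × 1.91×10^14 m³ × (916/999.7) = 1.348×10^13 m³ of water.
Spread over 3.53×10^14 m² of ocean, Δh = 1.348×10^13 / 3.53×10^14 = 0.0382 m = 38 mm.

≈ 38 mm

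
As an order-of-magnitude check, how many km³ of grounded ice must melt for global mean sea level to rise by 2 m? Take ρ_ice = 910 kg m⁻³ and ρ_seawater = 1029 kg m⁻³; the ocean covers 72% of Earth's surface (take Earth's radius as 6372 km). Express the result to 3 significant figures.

Required water volume = Δh × A = 2 m × 3.67×10^14 m² = 7.347×10^14 m³ = 7.347×10^5 km³.
Ice volume = water volume × ρ_w/ρ_ice = 7.347×10^5 × 1029/910 = 8.31×10^5 km³.

≈ 8.31×10^5 km³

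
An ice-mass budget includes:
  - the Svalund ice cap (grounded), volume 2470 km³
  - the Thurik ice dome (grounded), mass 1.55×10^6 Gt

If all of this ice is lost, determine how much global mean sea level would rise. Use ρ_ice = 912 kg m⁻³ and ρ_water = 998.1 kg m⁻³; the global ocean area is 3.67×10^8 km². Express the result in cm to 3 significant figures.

≈ 424 cm

Svalund: 2470 km³ × (912/998.1) = 2257 km³ of water.
Thurik: 1.55×10^6 Gt = 1.550×10^18 kg; dividing by ρ_w = 998.1 kg m⁻³ gives 1.553×10^15 m³ of water.
Total added water ≈ 1.555×10^15 m³ over 3.67×10^14 m² → Δh = 4.24 m = 424 cm.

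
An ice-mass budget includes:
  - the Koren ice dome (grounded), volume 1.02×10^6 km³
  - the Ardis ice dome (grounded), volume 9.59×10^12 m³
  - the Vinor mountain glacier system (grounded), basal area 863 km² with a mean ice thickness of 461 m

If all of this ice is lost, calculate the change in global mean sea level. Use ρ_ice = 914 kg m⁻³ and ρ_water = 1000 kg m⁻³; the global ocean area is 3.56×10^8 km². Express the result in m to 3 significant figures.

≈ 2.64 m

Koren: 1.02×10^6 km³ × (914/1000) = 9.323×10^5 km³ of water.
Ardis: 9.59×10^12 m³ × (914/1000) = 8.765×10^12 m³ of water.
Vinor: ice volume = 863 km² × 461 m = 397.8 km³; 397.8 × (914/1000) = 363.6 km³ of water.
Total added water ≈ 9.414×10^14 m³ over 3.56×10^14 m² → Δh = 2.64 m.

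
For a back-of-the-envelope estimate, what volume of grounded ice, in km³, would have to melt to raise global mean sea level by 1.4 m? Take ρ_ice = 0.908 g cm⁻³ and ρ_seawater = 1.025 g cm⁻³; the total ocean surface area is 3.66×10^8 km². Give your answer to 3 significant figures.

≈ 5.78×10^5 km³

Required water volume = Δh × A = 1.4 m × 3.66×10^14 m² = 5.124×10^14 m³ = 5.124×10^5 km³.
Ice volume = water volume × ρ_w/ρ_ice = 5.124×10^5 × 1025/908 = 5.78×10^5 km³.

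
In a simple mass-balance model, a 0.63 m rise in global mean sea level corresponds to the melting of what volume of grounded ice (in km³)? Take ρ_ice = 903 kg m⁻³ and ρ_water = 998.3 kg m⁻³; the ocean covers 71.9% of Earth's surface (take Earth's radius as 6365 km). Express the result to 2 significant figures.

Required water volume = Δh × A = 0.63 m × 3.66×10^14 m² = 2.306×10^14 m³ = 2.306×10^5 km³.
Ice volume = water volume × ρ_w/ρ_ice = 2.306×10^5 × 998.3/903 = 2.5×10^5 km³.

≈ 2.5×10^5 km³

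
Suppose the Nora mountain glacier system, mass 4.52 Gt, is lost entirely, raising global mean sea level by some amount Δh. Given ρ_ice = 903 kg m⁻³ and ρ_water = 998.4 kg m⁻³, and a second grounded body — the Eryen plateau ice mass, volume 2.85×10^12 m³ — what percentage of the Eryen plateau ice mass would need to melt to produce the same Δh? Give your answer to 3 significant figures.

Equal sea-level rise means equal mass of meltwater, i.e. equal mass of ice lost.
Ice mass of Nora: 4.520×10^12 kg; ice mass of Eryen: 2.574×10^15 kg.
Fraction required = 4.520×10^12 / 2.574×10^15 = 1.76×10^-3 → 0.176 %.

≈ 0.176 %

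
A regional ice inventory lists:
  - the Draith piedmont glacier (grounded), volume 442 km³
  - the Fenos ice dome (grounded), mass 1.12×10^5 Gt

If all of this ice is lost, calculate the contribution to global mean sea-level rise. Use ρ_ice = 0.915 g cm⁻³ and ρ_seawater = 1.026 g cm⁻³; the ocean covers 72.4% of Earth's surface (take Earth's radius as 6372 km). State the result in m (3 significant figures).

Draith: 442 km³ × (915/1026) = 394.2 km³ of water.
Fenos: 1.12×10^5 Gt = 1.120×10^17 kg; dividing by ρ_w = 1.026 g cm⁻³ = 1026 kg m⁻³ gives 1.092×10^14 m³ of water.
Total added water ≈ 1.096×10^14 m³ over 3.69×10^14 m² → Δh = 0.297 m.

≈ 0.297 m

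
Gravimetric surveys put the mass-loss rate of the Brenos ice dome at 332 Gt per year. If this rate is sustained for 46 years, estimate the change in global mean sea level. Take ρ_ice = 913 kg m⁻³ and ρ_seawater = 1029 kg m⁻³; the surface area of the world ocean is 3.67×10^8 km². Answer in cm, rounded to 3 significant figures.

≈ 4.04 cm

Total mass lost = 332 Gt/yr × 46 yr = 1.527×10^4 Gt = 1.527×10^16 kg.
ρ_w = 1029 kg m⁻³, so water volume = 1.527×10^16 / 1029 = 1.484×10^13 m³.
Δh = 1.484×10^13 / 3.67×10^14 = 0.0404 m = 4.04 cm.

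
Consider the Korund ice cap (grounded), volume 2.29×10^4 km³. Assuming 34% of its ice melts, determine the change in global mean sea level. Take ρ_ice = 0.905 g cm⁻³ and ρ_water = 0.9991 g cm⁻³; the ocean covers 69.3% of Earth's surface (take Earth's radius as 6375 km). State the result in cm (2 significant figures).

≈ 2.0 cm

Korund: 0.34 × 2.29×10^4 km³ × (905/999.1) = 7053 km³ of water.
Spread over 3.54×10^14 m² of ocean, Δh = 7.053×10^12 / 3.54×10^14 = 0.0199 m = 2.0 cm.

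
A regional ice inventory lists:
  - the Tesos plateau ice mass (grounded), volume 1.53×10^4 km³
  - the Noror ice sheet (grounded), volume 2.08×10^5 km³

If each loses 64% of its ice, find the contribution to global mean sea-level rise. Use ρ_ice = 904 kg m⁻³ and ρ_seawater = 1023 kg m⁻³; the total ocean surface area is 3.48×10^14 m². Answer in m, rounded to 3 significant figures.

≈ 0.363 m

Tesos: 0.64 × 1.53×10^4 km³ × (904/1023) = 8653 km³ of water.
Noror: 0.64 × 2.08×10^5 km³ × (904/1023) = 1.176×10^5 km³ of water.
Total added water ≈ 1.263×10^14 m³ over 3.48×10^14 m² → Δh = 0.363 m.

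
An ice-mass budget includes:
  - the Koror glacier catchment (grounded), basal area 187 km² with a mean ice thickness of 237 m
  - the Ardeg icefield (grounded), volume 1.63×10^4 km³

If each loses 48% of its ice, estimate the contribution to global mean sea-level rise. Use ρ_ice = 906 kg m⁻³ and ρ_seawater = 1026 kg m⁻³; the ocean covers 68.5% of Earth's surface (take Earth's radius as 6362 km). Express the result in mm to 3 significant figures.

≈ 19.9 mm

Koror: ice volume = 187 km² × 237 m = 44.32 km³; 0.48 × 44.32 × (906/1026) = 18.79 km³ of water.
Ardeg: 0.48 × 1.63×10^4 km³ × (906/1026) = 6909 km³ of water.
Total added water ≈ 6.928×10^12 m³ over 3.48×10^14 m² → Δh = 0.0199 m = 19.9 mm.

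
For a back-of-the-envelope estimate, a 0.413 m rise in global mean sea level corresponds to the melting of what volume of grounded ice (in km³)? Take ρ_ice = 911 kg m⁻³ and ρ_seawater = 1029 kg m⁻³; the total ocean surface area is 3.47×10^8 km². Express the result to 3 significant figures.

Required water volume = Δh × A = 0.413 m × 3.47×10^14 m² = 1.433×10^14 m³ = 1.433×10^5 km³.
Ice volume = water volume × ρ_w/ρ_ice = 1.433×10^5 × 1029/911 = 1.62×10^5 km³.

≈ 1.62×10^5 km³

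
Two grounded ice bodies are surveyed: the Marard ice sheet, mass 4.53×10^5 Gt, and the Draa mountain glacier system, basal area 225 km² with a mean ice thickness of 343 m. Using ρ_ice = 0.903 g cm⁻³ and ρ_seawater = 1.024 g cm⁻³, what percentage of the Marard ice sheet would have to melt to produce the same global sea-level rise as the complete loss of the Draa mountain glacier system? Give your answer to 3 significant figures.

≈ 0.0154 %

Equal sea-level rise means equal mass of meltwater, i.e. equal mass of ice lost.
Ice mass of Draa: 6.969×10^13 kg; ice mass of Marard: 4.530×10^17 kg.
Fraction required = 6.969×10^13 / 4.530×10^17 = 1.54×10^-4 → 0.0154 %.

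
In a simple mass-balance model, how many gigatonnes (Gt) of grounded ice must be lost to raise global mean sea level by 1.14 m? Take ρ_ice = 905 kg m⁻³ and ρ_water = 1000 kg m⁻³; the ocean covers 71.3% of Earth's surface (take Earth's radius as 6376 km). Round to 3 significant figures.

Required water volume = Δh × A = 1.14 m × 3.64×10^14 m² = 4.152×10^14 m³.
ρ_w = 1000 kg m⁻³, so the mass of water = 4.152×10^14 m³ × 1000 kg m⁻³ = 4.152×10^17 kg = 4.15×10^5 Gt (and the same mass of ice, by conservation).

≈ 4.15×10^5 Gt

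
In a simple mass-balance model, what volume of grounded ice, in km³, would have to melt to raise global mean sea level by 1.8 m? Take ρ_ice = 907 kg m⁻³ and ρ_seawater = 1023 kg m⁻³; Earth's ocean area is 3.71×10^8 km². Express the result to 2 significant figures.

≈ 7.5×10^5 km³

Required water volume = Δh × A = 1.8 m × 3.71×10^14 m² = 6.678×10^14 m³ = 6.678×10^5 km³.
Ice volume = water volume × ρ_w/ρ_ice = 6.678×10^5 × 1023/907 = 7.5×10^5 km³.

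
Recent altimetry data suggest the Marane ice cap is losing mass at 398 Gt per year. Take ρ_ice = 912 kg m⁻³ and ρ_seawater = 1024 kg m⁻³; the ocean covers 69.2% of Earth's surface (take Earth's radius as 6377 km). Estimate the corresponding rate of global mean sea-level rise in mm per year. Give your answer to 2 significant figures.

≈ 1.1 mm/yr

ρ_w = 1024 kg m⁻³. Annual water volume added = 398 Gt / ρ_w = 3.980×10^14 kg / 1024 kg m⁻³ = 3.887×10^11 m³.
Δh per year = 3.887×10^11 / 3.54×10^14 = 1.10×10^-3 m = 1.1 mm.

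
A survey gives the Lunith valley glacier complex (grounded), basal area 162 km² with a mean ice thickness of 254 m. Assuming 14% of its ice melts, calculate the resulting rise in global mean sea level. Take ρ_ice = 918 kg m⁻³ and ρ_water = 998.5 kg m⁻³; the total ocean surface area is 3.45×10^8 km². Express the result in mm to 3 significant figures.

≈ 0.0154 mm

Lunith: ice volume = 162 km² × 254 m = 41.15 km³; 0.14 × 41.15 × (918/998.5) = 5.296 km³ of water.
Spread over 3.45×10^14 m² of ocean, Δh = 5.296×10^9 / 3.45×10^14 = 1.54×10^-5 m = 0.0154 mm.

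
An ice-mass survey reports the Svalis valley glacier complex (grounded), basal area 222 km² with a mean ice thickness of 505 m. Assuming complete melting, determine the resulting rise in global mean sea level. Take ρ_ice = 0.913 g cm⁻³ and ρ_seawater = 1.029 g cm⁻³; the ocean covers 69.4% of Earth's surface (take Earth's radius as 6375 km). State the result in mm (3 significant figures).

≈ 0.281 mm

Svalis: ice volume = 222 km² × 505 m = 112.1 km³; 112.1 × (913/1029) = 99.47 km³ of water.
Spread over 3.54×10^14 m² of ocean, Δh = 9.947×10^10 / 3.54×10^14 = 2.81×10^-4 m = 0.281 mm.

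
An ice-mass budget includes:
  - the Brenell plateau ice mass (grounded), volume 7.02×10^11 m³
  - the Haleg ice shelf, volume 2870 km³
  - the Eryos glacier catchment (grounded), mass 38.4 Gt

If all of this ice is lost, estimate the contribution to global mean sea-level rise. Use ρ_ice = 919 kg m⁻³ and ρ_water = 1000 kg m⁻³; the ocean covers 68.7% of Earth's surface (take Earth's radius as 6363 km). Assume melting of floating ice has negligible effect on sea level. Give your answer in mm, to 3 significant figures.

Brenell: 7.02×10^11 m³ × (919/1000) = 6.451×10^11 m³ of water.
The Haleg ice shelf is floating and already displaces its own weight of water, so its melt adds essentially nothing to sea level.
Eryos: 38.4 Gt = 3.840×10^13 kg; dividing by ρ_w = 1000 kg m⁻³ gives 3.840×10^10 m³ of water.
Total added water ≈ 6.835×10^11 m³ over 3.50×10^14 m² → Δh = 1.96×10^-3 m = 1.96 mm.

≈ 1.96 mm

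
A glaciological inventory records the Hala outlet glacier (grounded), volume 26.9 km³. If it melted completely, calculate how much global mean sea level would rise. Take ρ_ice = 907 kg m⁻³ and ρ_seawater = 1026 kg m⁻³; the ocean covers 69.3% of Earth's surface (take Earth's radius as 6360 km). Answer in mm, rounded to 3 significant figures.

≈ 0.0675 mm

Hala: 26.9 km³ × (907/1026) = 23.78 km³ of water.
Spread over 3.52×10^14 m² of ocean, Δh = 2.378×10^10 / 3.52×10^14 = 6.75×10^-5 m = 0.0675 mm.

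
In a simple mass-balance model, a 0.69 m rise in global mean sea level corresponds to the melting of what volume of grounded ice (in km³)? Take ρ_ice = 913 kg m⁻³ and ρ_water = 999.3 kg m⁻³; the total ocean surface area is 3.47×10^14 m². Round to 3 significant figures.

Required water volume = Δh × A = 0.69 m × 3.47×10^14 m² = 2.394×10^14 m³ = 2.394×10^5 km³.
Ice volume = water volume × ρ_w/ρ_ice = 2.394×10^5 × 999.3/913 = 2.62×10^5 km³.

≈ 2.62×10^5 km³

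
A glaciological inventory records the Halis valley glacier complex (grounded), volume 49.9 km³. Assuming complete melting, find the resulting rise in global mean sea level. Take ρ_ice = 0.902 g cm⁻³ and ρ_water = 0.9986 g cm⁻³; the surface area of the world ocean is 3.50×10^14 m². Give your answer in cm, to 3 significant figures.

Halis: 49.9 km³ × (902/998.6) = 45.07 km³ of water.
Spread over 3.50×10^14 m² of ocean, Δh = 4.507×10^10 / 3.50×10^14 = 1.29×10^-4 m = 0.0129 cm.

≈ 0.0129 cm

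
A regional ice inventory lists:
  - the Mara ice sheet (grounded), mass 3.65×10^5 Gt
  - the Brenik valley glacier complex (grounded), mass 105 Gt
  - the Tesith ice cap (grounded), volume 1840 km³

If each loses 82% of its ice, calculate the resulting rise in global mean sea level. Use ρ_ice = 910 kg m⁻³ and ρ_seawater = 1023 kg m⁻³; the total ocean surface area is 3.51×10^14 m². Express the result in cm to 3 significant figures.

Mara: 0.82 × 3.65×10^5 Gt = 2.993×10^17 kg; dividing by ρ_w = 1023 kg m⁻³ gives 2.926×10^14 m³ of water.
Brenik: 0.82 × 105 Gt = 8.610×10^13 kg; dividing by ρ_w = 1023 kg m⁻³ gives 8.416×10^10 m³ of water.
Tesith: 0.82 × 1840 km³ × (910/1023) = 1342 km³ of water.
Total added water ≈ 2.940×10^14 m³ over 3.51×10^14 m² → Δh = 0.838 m = 83.8 cm.

≈ 83.8 cm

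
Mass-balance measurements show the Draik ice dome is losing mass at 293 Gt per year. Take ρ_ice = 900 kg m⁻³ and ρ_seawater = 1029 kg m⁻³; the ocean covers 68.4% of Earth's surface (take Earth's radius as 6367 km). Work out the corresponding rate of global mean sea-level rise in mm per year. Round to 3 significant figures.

≈ 0.817 mm/yr

ρ_w = 1029 kg m⁻³. Annual water volume added = 293 Gt / ρ_w = 2.930×10^14 kg / 1029 kg m⁻³ = 2.847×10^11 m³.
Δh per year = 2.847×10^11 / 3.48×10^14 = 8.17×10^-4 m = 0.817 mm.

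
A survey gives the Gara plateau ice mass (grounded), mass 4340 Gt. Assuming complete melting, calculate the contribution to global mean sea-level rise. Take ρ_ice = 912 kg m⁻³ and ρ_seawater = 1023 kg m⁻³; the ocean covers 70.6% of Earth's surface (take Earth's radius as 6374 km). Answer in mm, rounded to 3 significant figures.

≈ 11.8 mm

Gara: 4340 Gt = 4.340×10^15 kg; dividing by ρ_w = 1023 kg m⁻³ gives 4.242×10^12 m³ of water.
Spread over 3.60×10^14 m² of ocean, Δh = 4.242×10^12 / 3.60×10^14 = 0.0118 m = 11.8 mm.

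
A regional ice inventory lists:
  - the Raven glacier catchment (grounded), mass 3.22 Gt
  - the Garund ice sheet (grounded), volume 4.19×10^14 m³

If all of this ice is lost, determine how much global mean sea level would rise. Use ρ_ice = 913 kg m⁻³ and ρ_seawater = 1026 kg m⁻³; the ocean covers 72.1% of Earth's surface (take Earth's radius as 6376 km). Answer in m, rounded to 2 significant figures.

≈ 1.0 m

Raven: 3.22 Gt = 3.220×10^12 kg; dividing by ρ_w = 1026 kg m⁻³ gives 3.138×10^9 m³ of water.
Garund: 4.19×10^14 m³ × (913/1026) = 3.729×10^14 m³ of water.
Total added water ≈ 3.729×10^14 m³ over 3.68×10^14 m² → Δh = 1.01 m.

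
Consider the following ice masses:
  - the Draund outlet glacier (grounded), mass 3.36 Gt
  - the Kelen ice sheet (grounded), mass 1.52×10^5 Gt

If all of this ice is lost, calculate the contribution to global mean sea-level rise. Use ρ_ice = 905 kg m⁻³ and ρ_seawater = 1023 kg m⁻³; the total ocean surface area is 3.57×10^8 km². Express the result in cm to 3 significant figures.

Draund: 3.36 Gt = 3.360×10^12 kg; dividing by ρ_w = 1023 kg m⁻³ gives 3.284×10^9 m³ of water.
Kelen: 1.52×10^5 Gt = 1.520×10^17 kg; dividing by ρ_w = 1023 kg m⁻³ gives 1.486×10^14 m³ of water.
Total added water ≈ 1.486×10^14 m³ over 3.57×10^14 m² → Δh = 0.416 m = 41.6 cm.

≈ 41.6 cm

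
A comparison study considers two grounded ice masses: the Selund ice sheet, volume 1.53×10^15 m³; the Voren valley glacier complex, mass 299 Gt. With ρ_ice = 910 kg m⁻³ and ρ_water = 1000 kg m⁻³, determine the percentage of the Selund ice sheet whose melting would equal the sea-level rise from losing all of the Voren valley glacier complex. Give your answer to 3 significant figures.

Equal sea-level rise means equal mass of meltwater, i.e. equal mass of ice lost.
Ice mass of Voren: 2.990×10^14 kg; ice mass of Selund: 1.392×10^18 kg.
Fraction required = 2.990×10^14 / 1.392×10^18 = 2.15×10^-4 → 0.0215 %.

≈ 0.0215 %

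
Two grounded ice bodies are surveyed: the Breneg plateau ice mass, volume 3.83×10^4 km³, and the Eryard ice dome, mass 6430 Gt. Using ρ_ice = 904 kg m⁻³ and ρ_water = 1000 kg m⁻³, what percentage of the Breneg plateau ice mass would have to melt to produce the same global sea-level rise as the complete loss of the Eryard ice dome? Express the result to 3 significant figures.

Equal sea-level rise means equal mass of meltwater, i.e. equal mass of ice lost.
Ice mass of Eryard: 6.430×10^15 kg; ice mass of Breneg: 3.462×10^16 kg.
Fraction required = 6.430×10^15 / 3.462×10^16 = 0.186 → 18.6 %.

≈ 18.6 %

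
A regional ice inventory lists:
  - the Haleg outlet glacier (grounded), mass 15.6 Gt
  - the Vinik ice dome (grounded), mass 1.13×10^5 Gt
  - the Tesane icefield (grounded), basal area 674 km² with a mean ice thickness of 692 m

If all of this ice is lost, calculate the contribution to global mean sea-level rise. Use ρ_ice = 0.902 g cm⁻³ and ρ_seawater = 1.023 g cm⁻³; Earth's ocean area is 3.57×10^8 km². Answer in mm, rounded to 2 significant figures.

Haleg: 15.6 Gt = 1.560×10^13 kg; dividing by ρ_w = 1.023 g cm⁻³ = 1023 kg m⁻³ gives 1.525×10^10 m³ of water.
Vinik: 1.13×10^5 Gt = 1.130×10^17 kg; dividing by ρ_w = 1023 kg m⁻³ gives 1.105×10^14 m³ of water.
Tesane: ice volume = 674 km² × 692 m = 466.4 km³; 466.4 × (902/1023) = 411.2 km³ of water.
Total added water ≈ 1.109×10^14 m³ over 3.57×10^14 m² → Δh = 0.311 m = 310 mm.

≈ 310 mm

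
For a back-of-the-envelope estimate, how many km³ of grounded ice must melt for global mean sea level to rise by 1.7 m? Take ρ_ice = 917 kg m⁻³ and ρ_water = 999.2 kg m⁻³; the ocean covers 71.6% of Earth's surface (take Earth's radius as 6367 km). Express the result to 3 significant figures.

Required water volume = Δh × A = 1.7 m × 3.65×10^14 m² = 6.201×10^14 m³ = 6.201×10^5 km³.
Ice volume = water volume × ρ_w/ρ_ice = 6.201×10^5 × 999.2/917 = 6.76×10^5 km³.

≈ 6.76×10^5 km³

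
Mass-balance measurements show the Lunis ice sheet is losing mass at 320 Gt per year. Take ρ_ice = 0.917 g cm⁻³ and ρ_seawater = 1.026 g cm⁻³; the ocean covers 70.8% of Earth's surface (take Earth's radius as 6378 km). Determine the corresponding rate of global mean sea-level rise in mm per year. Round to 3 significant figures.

≈ 0.862 mm/yr

ρ_w = 1.026 g cm⁻³ = 1026 kg m⁻³. Annual water volume added = 320 Gt / ρ_w = 3.200×10^14 kg / 1026 kg m⁻³ = 3.119×10^11 m³.
Δh per year = 3.119×10^11 / 3.62×10^14 = 8.62×10^-4 m = 0.862 mm.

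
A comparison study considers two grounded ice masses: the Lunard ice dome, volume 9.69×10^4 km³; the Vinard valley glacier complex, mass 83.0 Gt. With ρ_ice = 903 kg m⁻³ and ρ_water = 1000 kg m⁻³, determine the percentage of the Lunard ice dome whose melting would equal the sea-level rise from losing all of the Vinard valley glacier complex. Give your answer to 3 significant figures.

Equal sea-level rise means equal mass of meltwater, i.e. equal mass of ice lost.
Ice mass of Vinard: 8.300×10^13 kg; ice mass of Lunard: 8.750×10^16 kg.
Fraction required = 8.300×10^13 / 8.750×10^16 = 9.49×10^-4 → 0.0949 %.

≈ 0.0949 %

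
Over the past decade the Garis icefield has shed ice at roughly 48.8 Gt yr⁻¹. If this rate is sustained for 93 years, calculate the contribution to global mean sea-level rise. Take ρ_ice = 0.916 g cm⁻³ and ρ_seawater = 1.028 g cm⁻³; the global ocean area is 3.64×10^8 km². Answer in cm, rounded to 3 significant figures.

≈ 1.21 cm

Total mass lost = 48.8 Gt/yr × 93 yr = 4538 Gt = 4.538×10^15 kg.
ρ_w = 1.028 g cm⁻³ = 1028 kg m⁻³, so water volume = 4.538×10^15 / 1028 = 4.415×10^12 m³.
Δh = 4.415×10^12 / 3.64×10^14 = 0.0121 m = 1.21 cm.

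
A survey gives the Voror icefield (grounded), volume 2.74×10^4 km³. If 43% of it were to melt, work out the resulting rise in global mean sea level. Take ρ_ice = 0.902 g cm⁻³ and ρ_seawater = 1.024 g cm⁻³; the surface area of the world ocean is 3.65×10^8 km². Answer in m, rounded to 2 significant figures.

≈ 0.028 m

Voror: 0.43 × 2.74×10^4 km³ × (902/1024) = 1.038×10^4 km³ of water.
Spread over 3.65×10^14 m² of ocean, Δh = 1.038×10^13 / 3.65×10^14 = 0.0284 m.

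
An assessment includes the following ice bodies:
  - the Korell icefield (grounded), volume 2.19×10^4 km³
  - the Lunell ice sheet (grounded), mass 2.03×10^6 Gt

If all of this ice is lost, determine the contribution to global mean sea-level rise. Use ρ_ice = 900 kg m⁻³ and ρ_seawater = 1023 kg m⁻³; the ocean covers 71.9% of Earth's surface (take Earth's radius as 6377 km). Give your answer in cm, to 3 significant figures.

≈ 545 cm

Korell: 2.19×10^4 km³ × (900/1023) = 1.927×10^4 km³ of water.
Lunell: 2.03×10^6 Gt = 2.030×10^18 kg; dividing by ρ_w = 1023 kg m⁻³ gives 1.984×10^15 m³ of water.
Total added water ≈ 2.004×10^15 m³ over 3.67×10^14 m² → Δh = 5.45 m = 545 cm.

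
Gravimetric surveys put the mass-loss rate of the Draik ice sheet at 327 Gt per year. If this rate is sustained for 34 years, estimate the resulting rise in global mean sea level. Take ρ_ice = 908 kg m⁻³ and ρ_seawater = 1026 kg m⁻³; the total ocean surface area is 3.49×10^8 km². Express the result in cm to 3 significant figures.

Total mass lost = 327 Gt/yr × 34 yr = 1.112×10^4 Gt = 1.112×10^16 kg.
ρ_w = 1026 kg m⁻³, so water volume = 1.112×10^16 / 1026 = 1.084×10^13 m³.
Δh = 1.084×10^13 / 3.49×10^14 = 0.0310 m = 3.10 cm.

≈ 3.10 cm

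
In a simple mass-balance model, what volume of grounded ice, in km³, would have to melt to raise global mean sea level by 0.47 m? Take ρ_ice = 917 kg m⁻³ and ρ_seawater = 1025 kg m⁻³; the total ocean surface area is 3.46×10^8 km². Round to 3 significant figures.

≈ 1.82×10^5 km³

Required water volume = Δh × A = 0.47 m × 3.46×10^14 m² = 1.626×10^14 m³ = 1.626×10^5 km³.
Ice volume = water volume × ρ_w/ρ_ice = 1.626×10^5 × 1025/917 = 1.82×10^5 km³.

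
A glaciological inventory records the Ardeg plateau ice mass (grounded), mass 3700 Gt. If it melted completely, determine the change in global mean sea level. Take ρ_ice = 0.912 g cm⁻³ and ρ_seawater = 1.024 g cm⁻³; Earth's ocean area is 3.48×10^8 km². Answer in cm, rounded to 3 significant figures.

Ardeg: 3700 Gt = 3.700×10^15 kg; dividing by ρ_w = 1.024 g cm⁻³ = 1024 kg m⁻³ gives 3.613×10^12 m³ of water.
Spread over 3.48×10^14 m² of ocean, Δh = 3.613×10^12 / 3.48×10^14 = 0.0104 m = 1.04 cm.

≈ 1.04 cm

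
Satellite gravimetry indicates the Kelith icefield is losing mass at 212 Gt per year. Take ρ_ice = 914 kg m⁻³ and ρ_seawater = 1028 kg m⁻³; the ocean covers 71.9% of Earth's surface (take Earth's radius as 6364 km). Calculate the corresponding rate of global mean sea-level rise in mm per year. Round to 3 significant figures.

≈ 0.564 mm/yr

ρ_w = 1028 kg m⁻³. Annual water volume added = 212 Gt / ρ_w = 2.120×10^14 kg / 1028 kg m⁻³ = 2.062×10^11 m³.
Δh per year = 2.062×10^11 / 3.66×10^14 = 5.64×10^-4 m = 0.564 mm.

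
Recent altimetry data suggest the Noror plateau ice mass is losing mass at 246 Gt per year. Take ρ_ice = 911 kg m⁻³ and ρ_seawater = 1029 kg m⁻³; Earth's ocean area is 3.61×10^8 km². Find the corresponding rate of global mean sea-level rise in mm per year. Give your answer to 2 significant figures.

≈ 0.66 mm/yr

ρ_w = 1029 kg m⁻³. Annual water volume added = 246 Gt / ρ_w = 2.460×10^14 kg / 1029 kg m⁻³ = 2.391×10^11 m³.
Δh per year = 2.391×10^11 / 3.61×10^14 = 6.62×10^-4 m = 0.66 mm.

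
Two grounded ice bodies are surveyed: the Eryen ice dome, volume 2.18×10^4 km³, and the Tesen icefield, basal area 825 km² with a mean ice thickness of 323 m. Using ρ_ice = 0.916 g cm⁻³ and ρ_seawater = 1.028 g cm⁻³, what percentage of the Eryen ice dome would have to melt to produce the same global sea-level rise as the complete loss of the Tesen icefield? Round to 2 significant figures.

Equal sea-level rise means equal mass of meltwater, i.e. equal mass of ice lost.
Ice mass of Tesen: 2.441×10^14 kg; ice mass of Eryen: 1.997×10^16 kg.
Fraction required = 2.441×10^14 / 1.997×10^16 = 0.0122 → 1.2 %.

≈ 1.2 %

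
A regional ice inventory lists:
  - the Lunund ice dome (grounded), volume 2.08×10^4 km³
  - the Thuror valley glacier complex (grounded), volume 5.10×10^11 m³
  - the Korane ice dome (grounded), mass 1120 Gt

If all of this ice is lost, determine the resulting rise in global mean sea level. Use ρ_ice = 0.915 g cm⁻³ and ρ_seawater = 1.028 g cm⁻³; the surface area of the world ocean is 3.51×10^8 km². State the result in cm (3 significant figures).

Lunund: 2.08×10^4 km³ × (915/1028) = 1.851×10^4 km³ of water.
Thuror: 5.10×10^11 m³ × (915/1028) = 4.539×10^11 m³ of water.
Korane: 1120 Gt = 1.120×10^15 kg; dividing by ρ_w = 1.028 g cm⁻³ = 1028 kg m⁻³ gives 1.089×10^12 m³ of water.
Total added water ≈ 2.006×10^13 m³ over 3.51×10^14 m² → Δh = 0.0571 m = 5.71 cm.

≈ 5.71 cm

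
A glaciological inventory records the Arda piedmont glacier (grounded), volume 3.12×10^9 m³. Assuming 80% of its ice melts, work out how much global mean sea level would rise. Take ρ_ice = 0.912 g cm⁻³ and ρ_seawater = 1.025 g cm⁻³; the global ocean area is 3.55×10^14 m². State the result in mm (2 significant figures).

Arda: 0.8 × 3.12×10^9 m³ × (912/1025) = 2.221×10^9 m³ of water.
Spread over 3.55×10^14 m² of ocean, Δh = 2.221×10^9 / 3.55×10^14 = 6.26×10^-6 m = 6.3×10^-3 mm.

≈ 6.3×10^-3 mm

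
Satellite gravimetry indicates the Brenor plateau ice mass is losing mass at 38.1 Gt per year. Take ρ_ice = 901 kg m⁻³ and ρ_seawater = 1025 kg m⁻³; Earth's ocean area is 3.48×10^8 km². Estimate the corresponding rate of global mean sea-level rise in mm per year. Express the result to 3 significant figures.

≈ 0.107 mm/yr

ρ_w = 1025 kg m⁻³. Annual water volume added = 38.1 Gt / ρ_w = 3.810×10^13 kg / 1025 kg m⁻³ = 3.717×10^10 m³.
Δh per year = 3.717×10^10 / 3.48×10^14 = 1.07×10^-4 m = 0.107 mm.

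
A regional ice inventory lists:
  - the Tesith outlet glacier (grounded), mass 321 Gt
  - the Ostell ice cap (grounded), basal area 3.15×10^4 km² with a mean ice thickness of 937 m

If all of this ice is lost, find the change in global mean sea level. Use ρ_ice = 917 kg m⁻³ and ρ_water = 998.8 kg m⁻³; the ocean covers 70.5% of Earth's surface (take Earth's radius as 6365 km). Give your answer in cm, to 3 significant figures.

≈ 7.64 cm

Tesith: 321 Gt = 3.210×10^14 kg; dividing by ρ_w = 998.8 kg m⁻³ gives 3.214×10^11 m³ of water.
Ostell: ice volume = 3.15×10^4 km² × 937 m = 2.952×10^4 km³; 2.952×10^4 × (917/998.8) = 2.710×10^4 km³ of water.
Total added water ≈ 2.742×10^13 m³ over 3.59×10^14 m² → Δh = 0.0764 m = 7.64 cm.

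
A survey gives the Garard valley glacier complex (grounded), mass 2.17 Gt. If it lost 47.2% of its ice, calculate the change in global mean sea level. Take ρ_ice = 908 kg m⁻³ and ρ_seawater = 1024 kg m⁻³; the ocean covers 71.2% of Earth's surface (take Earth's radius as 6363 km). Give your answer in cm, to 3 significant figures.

≈ 2.76×10^-4 cm

Garard: 0.472 × 2.17 Gt = 1.024×10^12 kg; dividing by ρ_w = 1024 kg m⁻³ gives 1.000×10^9 m³ of water.
Spread over 3.62×10^14 m² of ocean, Δh = 1.000×10^9 / 3.62×10^14 = 2.76×10^-6 m = 2.76×10^-4 cm.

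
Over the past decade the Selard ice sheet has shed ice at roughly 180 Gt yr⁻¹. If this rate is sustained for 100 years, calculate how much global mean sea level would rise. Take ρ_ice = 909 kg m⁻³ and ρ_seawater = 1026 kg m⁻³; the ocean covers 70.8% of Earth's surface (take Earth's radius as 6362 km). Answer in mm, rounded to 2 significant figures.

Total mass lost = 180 Gt/yr × 100 yr = 1.800×10^4 Gt = 1.800×10^16 kg.
ρ_w = 1026 kg m⁻³, so water volume = 1.800×10^16 / 1026 = 1.754×10^13 m³.
Δh = 1.754×10^13 / 3.60×10^14 = 0.0487 m = 49 mm.

≈ 49 mm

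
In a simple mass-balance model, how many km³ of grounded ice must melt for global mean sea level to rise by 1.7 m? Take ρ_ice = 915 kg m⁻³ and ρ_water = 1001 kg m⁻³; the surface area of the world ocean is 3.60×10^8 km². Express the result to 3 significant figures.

≈ 6.70×10^5 km³

Required water volume = Δh × A = 1.7 m × 3.60×10^14 m² = 6.120×10^14 m³ = 6.120×10^5 km³.
Ice volume = water volume × ρ_w/ρ_ice = 6.120×10^5 × 1001/915 = 6.70×10^5 km³.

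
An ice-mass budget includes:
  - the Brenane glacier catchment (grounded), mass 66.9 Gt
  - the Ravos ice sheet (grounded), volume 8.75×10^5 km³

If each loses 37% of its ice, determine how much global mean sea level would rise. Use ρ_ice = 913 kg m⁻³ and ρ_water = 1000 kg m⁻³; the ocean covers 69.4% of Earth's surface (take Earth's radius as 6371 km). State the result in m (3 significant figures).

≈ 0.835 m

Brenane: 0.37 × 66.9 Gt = 2.475×10^13 kg; dividing by ρ_w = 1000 kg m⁻³ gives 2.475×10^10 m³ of water.
Ravos: 0.37 × 8.75×10^5 km³ × (913/1000) = 2.956×10^5 km³ of water.
Total added water ≈ 2.956×10^14 m³ over 3.54×10^14 m² → Δh = 0.835 m.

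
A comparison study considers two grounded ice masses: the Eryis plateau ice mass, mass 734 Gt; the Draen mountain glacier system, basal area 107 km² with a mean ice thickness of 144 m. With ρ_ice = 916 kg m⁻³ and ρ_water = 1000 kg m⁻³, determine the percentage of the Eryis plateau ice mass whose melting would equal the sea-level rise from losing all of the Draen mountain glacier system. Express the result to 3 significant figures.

Equal sea-level rise means equal mass of meltwater, i.e. equal mass of ice lost.
Ice mass of Draen: 1.411×10^13 kg; ice mass of Eryis: 7.340×10^14 kg.
Fraction required = 1.411×10^13 / 7.340×10^14 = 0.0192 → 1.92 %.

≈ 1.92 %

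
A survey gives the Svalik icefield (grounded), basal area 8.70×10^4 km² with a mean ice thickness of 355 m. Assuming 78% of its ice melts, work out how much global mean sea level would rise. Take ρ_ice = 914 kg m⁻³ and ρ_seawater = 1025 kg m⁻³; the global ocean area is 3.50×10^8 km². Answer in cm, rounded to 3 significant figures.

≈ 6.14 cm

Svalik: ice volume = 8.70×10^4 km² × 355 m = 3.088×10^4 km³; 0.78 × 3.088×10^4 × (914/1025) = 2.148×10^4 km³ of water.
Spread over 3.50×10^14 m² of ocean, Δh = 2.148×10^13 / 3.50×10^14 = 0.0614 m = 6.14 cm.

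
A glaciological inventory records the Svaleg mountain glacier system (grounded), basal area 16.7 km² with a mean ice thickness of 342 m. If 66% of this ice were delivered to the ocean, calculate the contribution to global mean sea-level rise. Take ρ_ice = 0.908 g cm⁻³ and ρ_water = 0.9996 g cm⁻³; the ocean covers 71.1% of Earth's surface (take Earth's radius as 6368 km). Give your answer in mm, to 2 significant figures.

Svaleg: ice volume = 16.7 km² × 342 m = 5.711 km³; 0.66 × 5.711 × (908/999.6) = 3.424 km³ of water.
Spread over 3.62×10^14 m² of ocean, Δh = 3.424×10^9 / 3.62×10^14 = 9.45×10^-6 m = 9.5×10^-3 mm.

≈ 9.5×10^-3 mm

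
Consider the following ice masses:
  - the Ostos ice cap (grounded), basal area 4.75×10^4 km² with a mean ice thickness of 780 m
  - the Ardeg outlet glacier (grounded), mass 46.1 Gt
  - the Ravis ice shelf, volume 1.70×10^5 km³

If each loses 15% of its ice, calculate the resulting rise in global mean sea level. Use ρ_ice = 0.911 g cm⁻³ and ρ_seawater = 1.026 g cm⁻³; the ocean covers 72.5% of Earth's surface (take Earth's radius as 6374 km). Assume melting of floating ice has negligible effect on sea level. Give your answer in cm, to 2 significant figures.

≈ 1.3 cm

Ostos: ice volume = 4.75×10^4 km² × 780 m = 3.705×10^4 km³; 0.15 × 3.705×10^4 × (911/1026) = 4935 km³ of water.
Ardeg: 0.15 × 46.1 Gt = 6.915×10^12 kg; dividing by ρ_w = 1.026 g cm⁻³ = 1026 kg m⁻³ gives 6.740×10^9 m³ of water.
The Ravis ice shelf is floating and already displaces its own weight of water, so its melt adds essentially nothing to sea level.
Total added water ≈ 4.941×10^12 m³ over 3.70×10^14 m² → Δh = 0.0133 m = 1.3 cm.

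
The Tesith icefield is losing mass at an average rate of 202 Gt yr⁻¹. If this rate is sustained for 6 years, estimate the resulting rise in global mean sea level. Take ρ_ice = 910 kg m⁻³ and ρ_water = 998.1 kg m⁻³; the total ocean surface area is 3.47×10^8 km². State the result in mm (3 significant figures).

≈ 3.50 mm

Total mass lost = 202 Gt/yr × 6 yr = 1212 Gt = 1.212×10^15 kg.
ρ_w = 998.1 kg m⁻³, so water volume = 1.212×10^15 / 998.1 = 1.214×10^12 m³.
Δh = 1.214×10^12 / 3.47×10^14 = 3.50×10^-3 m = 3.50 mm.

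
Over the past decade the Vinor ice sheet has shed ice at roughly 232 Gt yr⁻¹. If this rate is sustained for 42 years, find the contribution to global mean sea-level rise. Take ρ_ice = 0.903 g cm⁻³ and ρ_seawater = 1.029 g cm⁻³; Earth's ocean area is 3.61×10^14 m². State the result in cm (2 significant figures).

Total mass lost = 232 Gt/yr × 42 yr = 9744 Gt = 9.744×10^15 kg.
ρ_w = 1.029 g cm⁻³ = 1029 kg m⁻³, so water volume = 9.744×10^15 / 1029 = 9.469×10^12 m³.
Δh = 9.469×10^12 / 3.61×10^14 = 0.0262 m = 2.6 cm.

≈ 2.6 cm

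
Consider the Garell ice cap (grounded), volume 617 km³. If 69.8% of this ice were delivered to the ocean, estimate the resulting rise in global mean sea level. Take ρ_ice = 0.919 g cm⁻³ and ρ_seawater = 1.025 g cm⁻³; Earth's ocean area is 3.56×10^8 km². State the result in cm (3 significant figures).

Garell: 0.698 × 617 km³ × (919/1025) = 386.1 km³ of water.
Spread over 3.56×10^14 m² of ocean, Δh = 3.861×10^11 / 3.56×10^14 = 1.08×10^-3 m = 0.108 cm.

≈ 0.108 cm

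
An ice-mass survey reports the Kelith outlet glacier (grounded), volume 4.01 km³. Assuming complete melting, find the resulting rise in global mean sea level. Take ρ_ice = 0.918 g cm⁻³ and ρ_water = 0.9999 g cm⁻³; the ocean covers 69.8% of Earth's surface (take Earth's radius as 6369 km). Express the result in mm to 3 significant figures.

≈ 0.0103 mm

Kelith: 4.01 km³ × (918/999.9) = 3.682 km³ of water.
Spread over 3.56×10^14 m² of ocean, Δh = 3.682×10^9 / 3.56×10^14 = 1.03×10^-5 m = 0.0103 mm.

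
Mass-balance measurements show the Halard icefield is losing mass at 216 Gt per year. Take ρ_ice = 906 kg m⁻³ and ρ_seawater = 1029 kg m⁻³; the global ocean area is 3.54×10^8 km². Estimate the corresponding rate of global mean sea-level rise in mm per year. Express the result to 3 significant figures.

≈ 0.593 mm/yr

ρ_w = 1029 kg m⁻³. Annual water volume added = 216 Gt / ρ_w = 2.160×10^14 kg / 1029 kg m⁻³ = 2.099×10^11 m³.
Δh per year = 2.099×10^11 / 3.54×10^14 = 5.93×10^-4 m = 0.593 mm.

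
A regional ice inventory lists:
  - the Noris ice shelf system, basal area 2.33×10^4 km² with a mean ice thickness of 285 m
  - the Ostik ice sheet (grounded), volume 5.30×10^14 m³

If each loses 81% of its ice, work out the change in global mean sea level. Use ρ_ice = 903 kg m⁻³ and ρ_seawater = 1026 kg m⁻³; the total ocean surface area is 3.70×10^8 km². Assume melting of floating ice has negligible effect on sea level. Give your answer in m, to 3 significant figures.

The Noris ice shelf system is floating and already displaces its own weight of water, so its melt adds essentially nothing to sea level.
Ostik: 0.81 × 5.30×10^14 m³ × (903/1026) = 3.778×10^14 m³ of water.
Total added water ≈ 3.778×10^14 m³ over 3.70×10^14 m² → Δh = 1.02 m.

≈ 1.02 m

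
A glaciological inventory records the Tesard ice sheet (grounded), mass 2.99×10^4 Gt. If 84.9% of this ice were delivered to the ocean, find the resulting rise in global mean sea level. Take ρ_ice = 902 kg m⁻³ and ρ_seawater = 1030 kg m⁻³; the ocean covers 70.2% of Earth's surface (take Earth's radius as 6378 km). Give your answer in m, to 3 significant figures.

≈ 0.0687 m

Tesard: 0.849 × 2.99×10^4 Gt = 2.539×10^16 kg; dividing by ρ_w = 1030 kg m⁻³ gives 2.465×10^13 m³ of water.
Spread over 3.59×10^14 m² of ocean, Δh = 2.465×10^13 / 3.59×10^14 = 0.0687 m.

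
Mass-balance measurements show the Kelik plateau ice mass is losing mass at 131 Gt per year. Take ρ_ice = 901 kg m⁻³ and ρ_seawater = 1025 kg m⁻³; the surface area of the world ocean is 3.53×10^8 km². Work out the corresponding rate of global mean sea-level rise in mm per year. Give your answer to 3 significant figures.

ρ_w = 1025 kg m⁻³. Annual water volume added = 131 Gt / ρ_w = 1.310×10^14 kg / 1025 kg m⁻³ = 1.278×10^11 m³.
Δh per year = 1.278×10^11 / 3.53×10^14 = 3.62×10^-4 m = 0.362 mm.

≈ 0.362 mm/yr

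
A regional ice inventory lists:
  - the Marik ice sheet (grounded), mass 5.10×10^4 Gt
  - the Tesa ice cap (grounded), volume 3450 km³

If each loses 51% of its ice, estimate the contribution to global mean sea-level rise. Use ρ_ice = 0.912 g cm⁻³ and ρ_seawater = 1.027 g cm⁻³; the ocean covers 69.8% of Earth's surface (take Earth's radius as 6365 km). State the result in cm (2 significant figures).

≈ 7.6 cm

Marik: 0.51 × 5.10×10^4 Gt = 2.601×10^16 kg; dividing by ρ_w = 1.027 g cm⁻³ = 1027 kg m⁻³ gives 2.533×10^13 m³ of water.
Tesa: 0.51 × 3450 km³ × (912/1027) = 1562 km³ of water.
Total added water ≈ 2.689×10^13 m³ over 3.55×10^14 m² → Δh = 0.0757 m = 7.6 cm.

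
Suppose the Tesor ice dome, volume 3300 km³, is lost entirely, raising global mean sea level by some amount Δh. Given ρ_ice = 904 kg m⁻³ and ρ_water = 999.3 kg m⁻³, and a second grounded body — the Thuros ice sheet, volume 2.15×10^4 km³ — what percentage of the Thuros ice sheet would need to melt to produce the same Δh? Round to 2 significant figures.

Equal sea-level rise means equal mass of meltwater, i.e. equal mass of ice lost.
Ice mass of Tesor: 2.983×10^15 kg; ice mass of Thuros: 1.944×10^16 kg.
Fraction required = 2.983×10^15 / 1.944×10^16 = 0.153 → 15 %.

≈ 15 %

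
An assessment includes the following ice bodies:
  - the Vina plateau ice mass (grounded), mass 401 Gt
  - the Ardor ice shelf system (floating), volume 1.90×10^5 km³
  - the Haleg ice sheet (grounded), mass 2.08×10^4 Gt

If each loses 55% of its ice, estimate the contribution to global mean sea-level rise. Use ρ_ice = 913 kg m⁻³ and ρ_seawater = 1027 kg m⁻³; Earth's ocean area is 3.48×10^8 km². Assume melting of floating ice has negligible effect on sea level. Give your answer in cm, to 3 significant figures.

Vina: 0.55 × 401 Gt = 2.206×10^14 kg; dividing by ρ_w = 1027 kg m⁻³ gives 2.148×10^11 m³ of water.
The Ardor ice shelf system is floating and already displaces its own weight of water, so its melt adds essentially nothing to sea level.
Haleg: 0.55 × 2.08×10^4 Gt = 1.144×10^16 kg; dividing by ρ_w = 1027 kg m⁻³ gives 1.114×10^13 m³ of water.
Total added water ≈ 1.135×10^13 m³ over 3.48×10^14 m² → Δh = 0.0326 m = 3.26 cm.

≈ 3.26 cm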